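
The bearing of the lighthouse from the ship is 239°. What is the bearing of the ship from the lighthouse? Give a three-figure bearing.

Back-bearing = 239° − 180° = 059°.

059°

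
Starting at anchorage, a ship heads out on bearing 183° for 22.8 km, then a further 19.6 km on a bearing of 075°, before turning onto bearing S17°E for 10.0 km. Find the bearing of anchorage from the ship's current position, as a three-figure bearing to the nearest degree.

Leg 1 (183°, 22.8 km): east 22.8 sin 183° = -1.19, north 22.8 cos 183° = -22.77
Leg 2 (075°, 19.6 km): east 19.6 sin 75° = 18.93, north 19.6 cos 75° = 5.07
Leg 3 (S17°E, 10.0 km): east 10.0 sin 163° = 2.92, north 10.0 cos 163° = -9.56
Net displacement: 20.66 east, -27.26 north. Direction back to start is (-20.66, 27.26): bearing = atan2(-20.66, 27.26) mod 360° = 322.84° ≈ 323°.

323°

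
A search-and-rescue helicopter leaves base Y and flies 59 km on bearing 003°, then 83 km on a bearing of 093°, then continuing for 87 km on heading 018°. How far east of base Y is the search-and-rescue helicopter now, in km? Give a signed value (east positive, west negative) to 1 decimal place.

112.9 km

Leg 1 (003°, 59 km): east 59 sin 3° = 3.09, north 59 cos 3° = 58.92
Leg 2 (093°, 83 km): east 83 sin 93° = 82.89, north 83 cos 93° = -4.34
Leg 3 (018°, 87 km): east 87 sin 18° = 26.88, north 87 cos 18° = 82.74
Net east component: 112.86 km.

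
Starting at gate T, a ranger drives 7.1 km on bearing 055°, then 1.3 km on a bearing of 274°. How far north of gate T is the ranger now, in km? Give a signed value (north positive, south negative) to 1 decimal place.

4.2 km

Leg 1 (055°, 7.1 km): east 7.1 sin 55° = 5.82, north 7.1 cos 55° = 4.07
Leg 2 (274°, 1.3 km): east 1.3 sin 274° = -1.30, north 1.3 cos 274° = 0.09
Net north component: 4.16 km.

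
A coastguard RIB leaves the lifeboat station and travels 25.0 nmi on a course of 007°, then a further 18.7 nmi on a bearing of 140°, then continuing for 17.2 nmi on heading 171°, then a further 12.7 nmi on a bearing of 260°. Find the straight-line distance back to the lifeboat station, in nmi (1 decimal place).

10.2 nmi

Leg 1 (007°, 25.0 nmi): east 25.0 sin 7° = 3.05, north 25.0 cos 7° = 24.81
Leg 2 (140°, 18.7 nmi): east 18.7 sin 140° = 12.02, north 18.7 cos 140° = -14.33
Leg 3 (171°, 17.2 nmi): east 17.2 sin 171° = 2.69, north 17.2 cos 171° = -16.99
Leg 4 (260°, 12.7 nmi): east 12.7 sin 260° = -12.51, north 12.7 cos 260° = -2.21
Net: 5.25 east, -8.70 north. Distance = √((5.25)² + (-8.70)²) = 10.166 nmi.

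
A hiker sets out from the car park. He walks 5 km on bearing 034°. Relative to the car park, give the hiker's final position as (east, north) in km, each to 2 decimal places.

(2.80, 4.15)

Leg 1 (034°, 5 km): east 5 sin 34° = 2.80, north 5 cos 34° = 4.15
Summing: 2.80 km east, 4.15 km north → (2.80, 4.15).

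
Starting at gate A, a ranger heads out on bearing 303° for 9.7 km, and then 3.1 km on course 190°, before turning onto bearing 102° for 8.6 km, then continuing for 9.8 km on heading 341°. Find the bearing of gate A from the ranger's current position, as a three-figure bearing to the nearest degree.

160°

Leg 1 (303°, 9.7 km): east 9.7 sin 303° = -8.14, north 9.7 cos 303° = 5.28
Leg 2 (190°, 3.1 km): east 3.1 sin 190° = -0.54, north 3.1 cos 190° = -3.05
Leg 3 (102°, 8.6 km): east 8.6 sin 102° = 8.41, north 8.6 cos 102° = -1.79
Leg 4 (341°, 9.8 km): east 9.8 sin 341° = -3.19, north 9.8 cos 341° = 9.27
Net displacement: -3.45 east, 9.71 north. Direction back to start is (3.45, -9.71): bearing = atan2(3.45, -9.71) mod 360° = 160.43° ≈ 160°.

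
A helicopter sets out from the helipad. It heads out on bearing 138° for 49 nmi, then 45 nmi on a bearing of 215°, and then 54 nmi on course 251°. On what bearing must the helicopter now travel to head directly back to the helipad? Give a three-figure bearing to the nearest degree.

026°

Leg 1 (138°, 49 nmi): east 49 sin 138° = 32.79, north 49 cos 138° = -36.41
Leg 2 (215°, 45 nmi): east 45 sin 215° = -25.81, north 45 cos 215° = -36.86
Leg 3 (251°, 54 nmi): east 54 sin 251° = -51.06, north 54 cos 251° = -17.58
Net displacement: -44.08 east, -90.86 north. Direction back to start is (44.08, 90.86): bearing = atan2(44.08, 90.86) mod 360° = 25.88° ≈ 026°.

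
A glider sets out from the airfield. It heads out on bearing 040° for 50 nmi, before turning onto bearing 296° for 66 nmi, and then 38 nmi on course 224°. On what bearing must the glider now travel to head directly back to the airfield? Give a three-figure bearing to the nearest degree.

Leg 1 (040°, 50 nmi): east 50 sin 40° = 32.14, north 50 cos 40° = 38.30
Leg 2 (296°, 66 nmi): east 66 sin 296° = -59.32, north 66 cos 296° = 28.93
Leg 3 (224°, 38 nmi): east 38 sin 224° = -26.40, north 38 cos 224° = -27.33
Net displacement: -53.58 east, 39.90 north. Direction back to start is (53.58, -39.90): bearing = atan2(53.58, -39.90) mod 360° = 126.68° ≈ 127°.

127°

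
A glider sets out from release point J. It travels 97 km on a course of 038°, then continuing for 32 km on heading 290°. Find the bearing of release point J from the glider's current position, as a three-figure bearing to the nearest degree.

Leg 1 (038°, 97 km): east 97 sin 38° = 59.72, north 97 cos 38° = 76.44
Leg 2 (290°, 32 km): east 32 sin 290° = -30.07, north 32 cos 290° = 10.94
Net displacement: 29.65 east, 87.38 north. Direction back to start is (-29.65, -87.38): bearing = atan2(-29.65, -87.38) mod 360° = 198.74° ≈ 199°.

199°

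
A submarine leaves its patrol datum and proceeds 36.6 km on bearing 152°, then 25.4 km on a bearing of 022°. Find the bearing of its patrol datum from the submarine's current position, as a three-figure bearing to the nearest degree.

288°

Leg 1 (152°, 36.6 km): east 36.6 sin 152° = 17.18, north 36.6 cos 152° = -32.32
Leg 2 (022°, 25.4 km): east 25.4 sin 22° = 9.52, north 25.4 cos 22° = 23.55
Net displacement: 26.70 east, -8.77 north. Direction back to start is (-26.70, 8.77): bearing = atan2(-26.70, 8.77) mod 360° = 288.18° ≈ 288°.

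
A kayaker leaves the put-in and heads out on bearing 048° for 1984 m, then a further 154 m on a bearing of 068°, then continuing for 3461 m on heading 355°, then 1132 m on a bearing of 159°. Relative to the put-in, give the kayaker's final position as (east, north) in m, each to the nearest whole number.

(1721, 3776)

Leg 1 (048°, 1984 m): east 1984 sin 48° = 1474.40, north 1984 cos 48° = 1327.56
Leg 2 (068°, 154 m): east 154 sin 68° = 142.79, north 154 cos 68° = 57.69
Leg 3 (355°, 3461 m): east 3461 sin 355° = -301.65, north 3461 cos 355° = 3447.83
Leg 4 (159°, 1132 m): east 1132 sin 159° = 405.67, north 1132 cos 159° = -1056.81
Summing: 1721.21 m east, 3776.26 m north → (1721, 3776).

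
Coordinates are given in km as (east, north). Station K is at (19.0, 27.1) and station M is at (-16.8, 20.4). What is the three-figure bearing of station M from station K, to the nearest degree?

259°

Δeast = -16.8 − 19.0 = -35.80; Δnorth = 20.4 − 27.1 = -6.70.
Bearing = atan2(Δeast, Δnorth) mod 360° = 259.40° ≈ 259°.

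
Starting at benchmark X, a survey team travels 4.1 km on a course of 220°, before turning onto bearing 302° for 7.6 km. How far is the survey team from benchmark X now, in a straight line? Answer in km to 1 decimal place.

9.1 km

Leg 1 (220°, 4.1 km): east 4.1 sin 220° = -2.64, north 4.1 cos 220° = -3.14
Leg 2 (302°, 7.6 km): east 7.6 sin 302° = -6.45, north 7.6 cos 302° = 4.03
Net: -9.08 east, 0.89 north. Distance = √((-9.08)² + (0.89)²) = 9.124 km.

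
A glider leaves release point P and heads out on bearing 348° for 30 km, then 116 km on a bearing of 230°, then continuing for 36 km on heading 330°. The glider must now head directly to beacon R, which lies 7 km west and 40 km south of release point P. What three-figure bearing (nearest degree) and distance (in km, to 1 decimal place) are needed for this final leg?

104°, 109.2 km

Leg 1 (348°, 30 km): east 30 sin 348° = -6.24, north 30 cos 348° = 29.34
Leg 2 (230°, 116 km): east 116 sin 230° = -88.86, north 116 cos 230° = -74.56
Leg 3 (330°, 36 km): east 36 sin 330° = -18.00, north 36 cos 330° = 31.18
Current position: (-113.10, -14.04). Target: (-7, -40). Remaining: Δeast = 106.10, Δnorth = -25.96.
Bearing = atan2(106.10, -25.96) mod 360° = 103.75°; distance = √((106.10)² + (-25.96)²) = 109.228 km.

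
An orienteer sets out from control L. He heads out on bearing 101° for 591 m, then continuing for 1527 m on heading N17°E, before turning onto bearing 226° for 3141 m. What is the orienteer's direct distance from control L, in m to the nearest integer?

Leg 1 (101°, 591 m): east 591 sin 101° = 580.14, north 591 cos 101° = -112.77
Leg 2 (N17°E, 1527 m): east 1527 sin 17° = 446.45, north 1527 cos 17° = 1460.28
Leg 3 (226°, 3141 m): east 3141 sin 226° = -2259.45, north 3141 cos 226° = -2181.92
Net: -1232.85 east, -834.41 north. Distance = √((-1232.85)² + (-834.41)²) = 1488.681 m.

1489 m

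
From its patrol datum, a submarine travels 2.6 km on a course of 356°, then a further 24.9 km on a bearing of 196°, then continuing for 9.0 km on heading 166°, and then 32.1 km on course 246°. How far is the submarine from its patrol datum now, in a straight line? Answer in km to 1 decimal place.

Leg 1 (356°, 2.6 km): east 2.6 sin 356° = -0.18, north 2.6 cos 356° = 2.59
Leg 2 (196°, 24.9 km): east 24.9 sin 196° = -6.86, north 24.9 cos 196° = -23.94
Leg 3 (166°, 9.0 km): east 9.0 sin 166° = 2.18, north 9.0 cos 166° = -8.73
Leg 4 (246°, 32.1 km): east 32.1 sin 246° = -29.32, north 32.1 cos 246° = -13.06
Net: -34.19 east, -43.13 north. Distance = √((-34.19)² + (-43.13)²) = 55.040 km.

55.0 km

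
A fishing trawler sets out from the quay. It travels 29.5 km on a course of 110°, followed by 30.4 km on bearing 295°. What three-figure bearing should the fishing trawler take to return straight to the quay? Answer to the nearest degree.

Leg 1 (110°, 29.5 km): east 29.5 sin 110° = 27.72, north 29.5 cos 110° = -10.09
Leg 2 (295°, 30.4 km): east 30.4 sin 295° = -27.55, north 30.4 cos 295° = 12.85
Net displacement: 0.17 east, 2.76 north. Direction back to start is (-0.17, -2.76): bearing = atan2(-0.17, -2.76) mod 360° = 183.51° ≈ 184°.

184°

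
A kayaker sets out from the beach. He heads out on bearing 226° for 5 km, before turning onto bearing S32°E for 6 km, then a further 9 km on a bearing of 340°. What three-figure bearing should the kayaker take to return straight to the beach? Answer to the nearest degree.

088°

Leg 1 (226°, 5 km): east 5 sin 226° = -3.60, north 5 cos 226° = -3.47
Leg 2 (S32°E, 6 km): east 6 sin 148° = 3.18, north 6 cos 148° = -5.09
Leg 3 (340°, 9 km): east 9 sin 340° = -3.08, north 9 cos 340° = 8.46
Net displacement: -3.50 east, -0.10 north. Direction back to start is (3.50, 0.10): bearing = atan2(3.50, 0.10) mod 360° = 88.29° ≈ 088°.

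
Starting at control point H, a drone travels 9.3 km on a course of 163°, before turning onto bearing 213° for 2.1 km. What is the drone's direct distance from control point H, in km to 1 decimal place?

Leg 1 (163°, 9.3 km): east 9.3 sin 163° = 2.72, north 9.3 cos 163° = -8.89
Leg 2 (213°, 2.1 km): east 2.1 sin 213° = -1.14, north 2.1 cos 213° = -1.76
Net: 1.58 east, -10.65 north. Distance = √((1.58)² + (-10.65)²) = 10.771 km.

10.8 km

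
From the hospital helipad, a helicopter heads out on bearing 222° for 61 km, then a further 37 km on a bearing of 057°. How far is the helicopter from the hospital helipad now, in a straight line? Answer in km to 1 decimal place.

Leg 1 (222°, 61 km): east 61 sin 222° = -40.82, north 61 cos 222° = -45.33
Leg 2 (057°, 37 km): east 37 sin 57° = 31.03, north 37 cos 57° = 20.15
Net: -9.79 east, -25.18 north. Distance = √((-9.79)² + (-25.18)²) = 27.015 km.

27.0 km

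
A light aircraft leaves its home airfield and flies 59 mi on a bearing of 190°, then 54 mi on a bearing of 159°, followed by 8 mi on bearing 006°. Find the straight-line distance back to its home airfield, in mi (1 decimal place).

101.1 mi

Leg 1 (190°, 59 mi): east 59 sin 190° = -10.25, north 59 cos 190° = -58.10
Leg 2 (159°, 54 mi): east 54 sin 159° = 19.35, north 54 cos 159° = -50.41
Leg 3 (006°, 8 mi): east 8 sin 6° = 0.84, north 8 cos 6° = 7.96
Net: 9.94 east, -100.56 north. Distance = √((9.94)² + (-100.56)²) = 101.051 mi.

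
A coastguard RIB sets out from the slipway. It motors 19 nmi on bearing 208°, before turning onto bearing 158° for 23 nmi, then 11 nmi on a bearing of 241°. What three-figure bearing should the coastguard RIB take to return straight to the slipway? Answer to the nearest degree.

Leg 1 (208°, 19 nmi): east 19 sin 208° = -8.92, north 19 cos 208° = -16.78
Leg 2 (158°, 23 nmi): east 23 sin 158° = 8.62, north 23 cos 158° = -21.33
Leg 3 (241°, 11 nmi): east 11 sin 241° = -9.62, north 11 cos 241° = -5.33
Net displacement: -9.92 east, -43.43 north. Direction back to start is (9.92, 43.43): bearing = atan2(9.92, 43.43) mod 360° = 12.87° ≈ 013°.

013°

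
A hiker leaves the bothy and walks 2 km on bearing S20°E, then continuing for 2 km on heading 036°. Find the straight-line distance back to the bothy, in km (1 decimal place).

Leg 1 (S20°E, 2 km): east 2 sin 160° = 0.68, north 2 cos 160° = -1.88
Leg 2 (036°, 2 km): east 2 sin 36° = 1.18, north 2 cos 36° = 1.62
Net: 1.86 east, -0.26 north. Distance = √((1.86)² + (-0.26)²) = 1.878 km.

1.9 km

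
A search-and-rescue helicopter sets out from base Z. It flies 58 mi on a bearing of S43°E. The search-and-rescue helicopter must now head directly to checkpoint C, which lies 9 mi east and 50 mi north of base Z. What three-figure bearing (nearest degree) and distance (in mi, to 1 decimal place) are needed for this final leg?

Leg 1 (S43°E, 58 mi): east 58 sin 137° = 39.56, north 58 cos 137° = -42.42
Current position: (39.56, -42.42). Target: (9, 50). Remaining: Δeast = -30.56, Δnorth = 92.42.
Bearing = atan2(-30.56, 92.42) mod 360° = 341.70°; distance = √((-30.56)² + (92.42)²) = 97.339 mi.

342°, 97.3 mi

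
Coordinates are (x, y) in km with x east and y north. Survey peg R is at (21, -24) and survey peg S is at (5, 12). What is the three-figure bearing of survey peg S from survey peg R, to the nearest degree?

336°

Δeast = 5 − 21 = -16.00; Δnorth = 12 − -24 = 36.00.
Bearing = atan2(Δeast, Δnorth) mod 360° = 336.04° ≈ 336°.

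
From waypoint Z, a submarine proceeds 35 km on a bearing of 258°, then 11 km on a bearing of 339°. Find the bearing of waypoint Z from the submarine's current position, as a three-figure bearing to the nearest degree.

094°

Leg 1 (258°, 35 km): east 35 sin 258° = -34.24, north 35 cos 258° = -7.28
Leg 2 (339°, 11 km): east 11 sin 339° = -3.94, north 11 cos 339° = 10.27
Net displacement: -38.18 east, 2.99 north. Direction back to start is (38.18, -2.99): bearing = atan2(38.18, -2.99) mod 360° = 94.48° ≈ 094°.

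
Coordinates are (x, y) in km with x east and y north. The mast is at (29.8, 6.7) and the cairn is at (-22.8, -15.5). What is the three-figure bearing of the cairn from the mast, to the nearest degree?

247°

Δeast = -22.8 − 29.8 = -52.60; Δnorth = -15.5 − 6.7 = -22.20.
Bearing = atan2(Δeast, Δnorth) mod 360° = 247.12° ≈ 247°.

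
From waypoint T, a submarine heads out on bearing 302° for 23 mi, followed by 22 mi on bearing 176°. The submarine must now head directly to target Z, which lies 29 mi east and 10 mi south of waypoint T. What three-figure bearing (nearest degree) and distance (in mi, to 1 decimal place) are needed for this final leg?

Leg 1 (302°, 23 mi): east 23 sin 302° = -19.51, north 23 cos 302° = 12.19
Leg 2 (176°, 22 mi): east 22 sin 176° = 1.53, north 22 cos 176° = -21.95
Current position: (-17.97, -9.76). Target: (29, -10). Remaining: Δeast = 46.97, Δnorth = -0.24.
Bearing = atan2(46.97, -0.24) mod 360° = 90.29°; distance = √((46.97)² + (-0.24)²) = 46.971 mi.

090°, 47.0 mi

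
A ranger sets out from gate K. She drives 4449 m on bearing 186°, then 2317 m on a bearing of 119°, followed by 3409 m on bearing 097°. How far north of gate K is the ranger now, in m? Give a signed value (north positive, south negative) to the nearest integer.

-5963 m

Leg 1 (186°, 4449 m): east 4449 sin 186° = -465.05, north 4449 cos 186° = -4424.63
Leg 2 (119°, 2317 m): east 2317 sin 119° = 2026.49, north 2317 cos 119° = -1123.30
Leg 3 (097°, 3409 m): east 3409 sin 97° = 3383.59, north 3409 cos 97° = -415.45
Net north component: -5963.38 m.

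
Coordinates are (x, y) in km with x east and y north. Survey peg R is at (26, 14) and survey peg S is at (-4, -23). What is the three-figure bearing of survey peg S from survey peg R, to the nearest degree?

Δeast = -4 − 26 = -30.00; Δnorth = -23 − 14 = -37.00.
Bearing = atan2(Δeast, Δnorth) mod 360° = 219.04° ≈ 219°.

219°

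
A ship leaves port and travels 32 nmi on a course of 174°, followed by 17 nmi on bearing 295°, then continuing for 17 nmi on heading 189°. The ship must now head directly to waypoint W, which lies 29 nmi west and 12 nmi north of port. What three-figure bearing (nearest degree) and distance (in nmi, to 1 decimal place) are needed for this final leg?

Leg 1 (174°, 32 nmi): east 32 sin 174° = 3.34, north 32 cos 174° = -31.82
Leg 2 (295°, 17 nmi): east 17 sin 295° = -15.41, north 17 cos 295° = 7.18
Leg 3 (189°, 17 nmi): east 17 sin 189° = -2.66, north 17 cos 189° = -16.79
Current position: (-14.72, -41.43). Target: (-29, 12). Remaining: Δeast = -14.28, Δnorth = 53.43.
Bearing = atan2(-14.28, 53.43) mod 360° = 345.04°; distance = √((-14.28)² + (53.43)²) = 55.306 nmi.

345°, 55.3 nmi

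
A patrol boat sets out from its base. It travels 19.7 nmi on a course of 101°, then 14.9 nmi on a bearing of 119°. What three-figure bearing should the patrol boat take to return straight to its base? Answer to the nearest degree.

Leg 1 (101°, 19.7 nmi): east 19.7 sin 101° = 19.34, north 19.7 cos 101° = -3.76
Leg 2 (119°, 14.9 nmi): east 14.9 sin 119° = 13.03, north 14.9 cos 119° = -7.22
Net displacement: 32.37 east, -10.98 north. Direction back to start is (-32.37, 10.98): bearing = atan2(-32.37, 10.98) mod 360° = 288.74° ≈ 289°.

289°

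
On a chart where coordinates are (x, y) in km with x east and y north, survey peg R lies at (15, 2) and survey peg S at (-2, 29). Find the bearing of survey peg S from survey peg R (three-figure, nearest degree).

328°

Δeast = -2 − 15 = -17.00; Δnorth = 29 − 2 = 27.00.
Bearing = atan2(Δeast, Δnorth) mod 360° = 327.80° ≈ 328°.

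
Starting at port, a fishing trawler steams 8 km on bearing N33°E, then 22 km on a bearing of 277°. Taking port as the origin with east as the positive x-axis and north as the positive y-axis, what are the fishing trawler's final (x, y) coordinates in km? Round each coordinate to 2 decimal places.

(-17.48, 9.39)

Leg 1 (N33°E, 8 km): east 8 sin 33° = 4.36, north 8 cos 33° = 6.71
Leg 2 (277°, 22 km): east 22 sin 277° = -21.84, north 22 cos 277° = 2.68
Summing: -17.48 km east, 9.39 km north → (-17.48, 9.39).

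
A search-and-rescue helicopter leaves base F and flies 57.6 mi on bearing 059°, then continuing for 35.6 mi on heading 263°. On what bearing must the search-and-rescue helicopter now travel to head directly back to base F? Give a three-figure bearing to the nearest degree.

Leg 1 (059°, 57.6 mi): east 57.6 sin 59° = 49.37, north 57.6 cos 59° = 29.67
Leg 2 (263°, 35.6 mi): east 35.6 sin 263° = -35.33, north 35.6 cos 263° = -4.34
Net displacement: 14.04 east, 25.33 north. Direction back to start is (-14.04, -25.33): bearing = atan2(-14.04, -25.33) mod 360° = 209.00° ≈ 209°.

209°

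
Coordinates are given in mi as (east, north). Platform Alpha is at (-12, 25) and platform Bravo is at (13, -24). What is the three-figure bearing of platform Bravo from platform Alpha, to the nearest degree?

153°

Δeast = 13 − -12 = 25.00; Δnorth = -24 − 25 = -49.00.
Bearing = atan2(Δeast, Δnorth) mod 360° = 152.97° ≈ 153°.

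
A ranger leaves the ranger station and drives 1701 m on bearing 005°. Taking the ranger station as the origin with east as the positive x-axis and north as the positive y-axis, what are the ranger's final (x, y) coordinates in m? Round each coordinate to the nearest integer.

Leg 1 (005°, 1701 m): east 1701 sin 5° = 148.25, north 1701 cos 5° = 1694.53
Summing: 148.25 m east, 1694.53 m north → (148, 1695).

(148, 1695)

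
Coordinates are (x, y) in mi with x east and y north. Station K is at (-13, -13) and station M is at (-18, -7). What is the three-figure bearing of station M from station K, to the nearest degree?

320°

Δeast = -18 − -13 = -5.00; Δnorth = -7 − -13 = 6.00.
Bearing = atan2(Δeast, Δnorth) mod 360° = 320.19° ≈ 320°.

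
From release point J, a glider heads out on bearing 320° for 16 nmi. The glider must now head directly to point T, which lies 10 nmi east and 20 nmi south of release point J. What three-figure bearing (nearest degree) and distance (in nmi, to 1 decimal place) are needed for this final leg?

148°, 38.1 nmi

Leg 1 (320°, 16 nmi): east 16 sin 320° = -10.28, north 16 cos 320° = 12.26
Current position: (-10.28, 12.26). Target: (10, -20). Remaining: Δeast = 20.28, Δnorth = -32.26.
Bearing = atan2(20.28, -32.26) mod 360° = 147.84°; distance = √((20.28)² + (-32.26)²) = 38.105 nmi.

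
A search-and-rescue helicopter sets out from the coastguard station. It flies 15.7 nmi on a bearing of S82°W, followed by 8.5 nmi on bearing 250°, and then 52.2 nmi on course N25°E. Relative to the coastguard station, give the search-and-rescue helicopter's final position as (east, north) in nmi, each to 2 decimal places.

(-1.47, 42.22)

Leg 1 (S82°W, 15.7 nmi): east 15.7 sin 262° = -15.55, north 15.7 cos 262° = -2.19
Leg 2 (250°, 8.5 nmi): east 8.5 sin 250° = -7.99, north 8.5 cos 250° = -2.91
Leg 3 (N25°E, 52.2 nmi): east 52.2 sin 25° = 22.06, north 52.2 cos 25° = 47.31
Summing: -1.47 nmi east, 42.22 nmi north → (-1.47, 42.22).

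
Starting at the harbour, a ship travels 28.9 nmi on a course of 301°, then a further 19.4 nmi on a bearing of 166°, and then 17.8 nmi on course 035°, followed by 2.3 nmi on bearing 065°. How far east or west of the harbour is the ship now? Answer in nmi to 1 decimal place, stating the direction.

Leg 1 (301°, 28.9 nmi): east 28.9 sin 301° = -24.77, north 28.9 cos 301° = 14.88
Leg 2 (166°, 19.4 nmi): east 19.4 sin 166° = 4.69, north 19.4 cos 166° = -18.82
Leg 3 (035°, 17.8 nmi): east 17.8 sin 35° = 10.21, north 17.8 cos 35° = 14.58
Leg 4 (065°, 2.3 nmi): east 2.3 sin 65° = 2.08, north 2.3 cos 65° = 0.97
Net east component: -7.78 nmi.

7.8 nmi west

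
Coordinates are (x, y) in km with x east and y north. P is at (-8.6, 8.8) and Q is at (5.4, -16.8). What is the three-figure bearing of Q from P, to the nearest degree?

Δeast = 5.4 − -8.6 = 14.00; Δnorth = -16.8 − 8.8 = -25.60.
Bearing = atan2(Δeast, Δnorth) mod 360° = 151.33° ≈ 151°.

151°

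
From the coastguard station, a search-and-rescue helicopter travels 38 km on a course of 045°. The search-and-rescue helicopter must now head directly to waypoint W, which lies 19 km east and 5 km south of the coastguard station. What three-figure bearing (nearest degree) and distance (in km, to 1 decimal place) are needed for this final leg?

Leg 1 (045°, 38 km): east 38 sin 45° = 26.87, north 38 cos 45° = 26.87
Current position: (26.87, 26.87). Target: (19, -5). Remaining: Δeast = -7.87, Δnorth = -31.87.
Bearing = atan2(-7.87, -31.87) mod 360° = 193.87°; distance = √((-7.87)² + (-31.87)²) = 32.827 km.

194°, 32.8 km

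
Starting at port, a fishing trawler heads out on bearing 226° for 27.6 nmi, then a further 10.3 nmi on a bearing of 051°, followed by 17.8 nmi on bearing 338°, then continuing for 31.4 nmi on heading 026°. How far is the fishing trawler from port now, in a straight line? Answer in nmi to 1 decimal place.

32.4 nmi

Leg 1 (226°, 27.6 nmi): east 27.6 sin 226° = -19.85, north 27.6 cos 226° = -19.17
Leg 2 (051°, 10.3 nmi): east 10.3 sin 51° = 8.00, north 10.3 cos 51° = 6.48
Leg 3 (338°, 17.8 nmi): east 17.8 sin 338° = -6.67, north 17.8 cos 338° = 16.50
Leg 4 (026°, 31.4 nmi): east 31.4 sin 26° = 13.76, north 31.4 cos 26° = 28.22
Net: -4.75 east, 32.04 north. Distance = √((-4.75)² + (32.04)²) = 32.386 nmi.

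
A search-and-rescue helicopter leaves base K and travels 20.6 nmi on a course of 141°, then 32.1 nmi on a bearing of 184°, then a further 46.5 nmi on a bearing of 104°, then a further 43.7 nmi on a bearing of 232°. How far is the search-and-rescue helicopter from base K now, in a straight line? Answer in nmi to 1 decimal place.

88.8 nmi

Leg 1 (141°, 20.6 nmi): east 20.6 sin 141° = 12.96, north 20.6 cos 141° = -16.01
Leg 2 (184°, 32.1 nmi): east 32.1 sin 184° = -2.24, north 32.1 cos 184° = -32.02
Leg 3 (104°, 46.5 nmi): east 46.5 sin 104° = 45.12, north 46.5 cos 104° = -11.25
Leg 4 (232°, 43.7 nmi): east 43.7 sin 232° = -34.44, north 43.7 cos 232° = -26.90
Net: 21.41 east, -86.18 north. Distance = √((21.41)² + (-86.18)²) = 88.804 nmi.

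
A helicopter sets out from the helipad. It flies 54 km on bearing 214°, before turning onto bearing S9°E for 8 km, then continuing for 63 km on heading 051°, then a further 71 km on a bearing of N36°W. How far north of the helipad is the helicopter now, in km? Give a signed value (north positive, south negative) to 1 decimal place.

44.4 km

Leg 1 (214°, 54 km): east 54 sin 214° = -30.20, north 54 cos 214° = -44.77
Leg 2 (S9°E, 8 km): east 8 sin 171° = 1.25, north 8 cos 171° = -7.90
Leg 3 (051°, 63 km): east 63 sin 51° = 48.96, north 63 cos 51° = 39.65
Leg 4 (N36°W, 71 km): east 71 sin 324° = -41.73, north 71 cos 324° = 57.44
Net north component: 44.42 km.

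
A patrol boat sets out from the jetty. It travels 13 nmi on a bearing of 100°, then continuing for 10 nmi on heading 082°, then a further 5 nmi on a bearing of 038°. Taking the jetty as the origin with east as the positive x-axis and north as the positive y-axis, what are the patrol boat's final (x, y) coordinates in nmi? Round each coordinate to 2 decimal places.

Leg 1 (100°, 13 nmi): east 13 sin 100° = 12.80, north 13 cos 100° = -2.26
Leg 2 (082°, 10 nmi): east 10 sin 82° = 9.90, north 10 cos 82° = 1.39
Leg 3 (038°, 5 nmi): east 5 sin 38° = 3.08, north 5 cos 38° = 3.94
Summing: 25.78 nmi east, 3.07 nmi north → (25.78, 3.07).

(25.78, 3.07)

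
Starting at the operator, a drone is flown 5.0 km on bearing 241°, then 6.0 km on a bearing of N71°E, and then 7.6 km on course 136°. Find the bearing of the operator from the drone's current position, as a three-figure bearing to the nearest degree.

Leg 1 (241°, 5.0 km): east 5.0 sin 241° = -4.37, north 5.0 cos 241° = -2.42
Leg 2 (N71°E, 6.0 km): east 6.0 sin 71° = 5.67, north 6.0 cos 71° = 1.95
Leg 3 (136°, 7.6 km): east 7.6 sin 136° = 5.28, north 7.6 cos 136° = -5.47
Net displacement: 6.58 east, -5.94 north. Direction back to start is (-6.58, 5.94): bearing = atan2(-6.58, 5.94) mod 360° = 312.06° ≈ 312°.

312°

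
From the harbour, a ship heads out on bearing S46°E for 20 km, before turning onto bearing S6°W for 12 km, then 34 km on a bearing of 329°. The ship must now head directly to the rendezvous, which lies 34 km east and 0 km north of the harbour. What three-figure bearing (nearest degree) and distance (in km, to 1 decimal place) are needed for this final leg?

Leg 1 (S46°E, 20 km): east 20 sin 134° = 14.39, north 20 cos 134° = -13.89
Leg 2 (S6°W, 12 km): east 12 sin 186° = -1.25, north 12 cos 186° = -11.93
Leg 3 (329°, 34 km): east 34 sin 329° = -17.51, north 34 cos 329° = 29.14
Current position: (-4.38, 3.32). Target: (34, 0). Remaining: Δeast = 38.38, Δnorth = -3.32.
Bearing = atan2(38.38, -3.32) mod 360° = 94.94°; distance = √((38.38)² + (-3.32)²) = 38.522 km.

095°, 38.5 km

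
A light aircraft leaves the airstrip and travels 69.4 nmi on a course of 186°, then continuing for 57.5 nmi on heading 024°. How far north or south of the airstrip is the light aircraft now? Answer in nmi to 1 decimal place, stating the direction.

Leg 1 (186°, 69.4 nmi): east 69.4 sin 186° = -7.25, north 69.4 cos 186° = -69.02
Leg 2 (024°, 57.5 nmi): east 57.5 sin 24° = 23.39, north 57.5 cos 24° = 52.53
Net north component: -16.49 nmi.

16.5 nmi south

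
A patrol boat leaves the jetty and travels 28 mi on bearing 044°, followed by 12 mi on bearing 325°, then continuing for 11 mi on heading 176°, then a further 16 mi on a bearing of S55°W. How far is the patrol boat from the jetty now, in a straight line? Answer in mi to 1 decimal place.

Leg 1 (044°, 28 mi): east 28 sin 44° = 19.45, north 28 cos 44° = 20.14
Leg 2 (325°, 12 mi): east 12 sin 325° = -6.88, north 12 cos 325° = 9.83
Leg 3 (176°, 11 mi): east 11 sin 176° = 0.77, north 11 cos 176° = -10.97
Leg 4 (S55°W, 16 mi): east 16 sin 235° = -13.11, north 16 cos 235° = -9.18
Net: 0.23 east, 9.82 north. Distance = √((0.23)² + (9.82)²) = 9.824 mi.

9.8 mi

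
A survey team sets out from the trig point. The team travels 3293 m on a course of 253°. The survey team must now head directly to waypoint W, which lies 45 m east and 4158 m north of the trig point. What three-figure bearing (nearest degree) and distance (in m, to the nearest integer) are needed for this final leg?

Leg 1 (253°, 3293 m): east 3293 sin 253° = -3149.11, north 3293 cos 253° = -962.78
Current position: (-3149.11, -962.78). Target: (45, 4158). Remaining: Δeast = 3194.11, Δnorth = 5120.78.
Bearing = atan2(3194.11, 5120.78) mod 360° = 31.95°; distance = √((3194.11)² + (5120.78)²) = 6035.291 m.

032°, 6035 m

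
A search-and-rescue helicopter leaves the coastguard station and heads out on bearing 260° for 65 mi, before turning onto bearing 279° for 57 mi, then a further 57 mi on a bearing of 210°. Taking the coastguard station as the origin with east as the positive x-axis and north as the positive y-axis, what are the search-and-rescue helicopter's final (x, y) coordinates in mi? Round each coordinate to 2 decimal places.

Leg 1 (260°, 65 mi): east 65 sin 260° = -64.01, north 65 cos 260° = -11.29
Leg 2 (279°, 57 mi): east 57 sin 279° = -56.30, north 57 cos 279° = 8.92
Leg 3 (210°, 57 mi): east 57 sin 210° = -28.50, north 57 cos 210° = -49.36
Summing: -148.81 mi east, -51.73 mi north → (-148.81, -51.73).

(-148.81, -51.73)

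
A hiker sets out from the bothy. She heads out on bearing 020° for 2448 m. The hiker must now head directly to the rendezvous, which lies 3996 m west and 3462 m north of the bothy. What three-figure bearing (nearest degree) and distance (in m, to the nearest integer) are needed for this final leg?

284°, 4971 m

Leg 1 (020°, 2448 m): east 2448 sin 20° = 837.27, north 2448 cos 20° = 2300.37
Current position: (837.27, 2300.37). Target: (-3996, 3462). Remaining: Δeast = -4833.27, Δnorth = 1161.63.
Bearing = atan2(-4833.27, 1161.63) mod 360° = 283.51°; distance = √((-4833.27)² + (1161.63)²) = 4970.900 m.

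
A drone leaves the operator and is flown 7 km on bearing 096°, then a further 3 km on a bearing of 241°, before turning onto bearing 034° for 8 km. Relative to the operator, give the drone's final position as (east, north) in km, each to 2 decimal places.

(8.81, 4.45)

Leg 1 (096°, 7 km): east 7 sin 96° = 6.96, north 7 cos 96° = -0.73
Leg 2 (241°, 3 km): east 3 sin 241° = -2.62, north 3 cos 241° = -1.45
Leg 3 (034°, 8 km): east 8 sin 34° = 4.47, north 8 cos 34° = 6.63
Summing: 8.81 km east, 4.45 km north → (8.81, 4.45).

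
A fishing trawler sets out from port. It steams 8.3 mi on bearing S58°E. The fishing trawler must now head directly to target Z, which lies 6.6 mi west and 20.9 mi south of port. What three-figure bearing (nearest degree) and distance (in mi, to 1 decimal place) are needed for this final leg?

220°, 21.4 mi

Leg 1 (S58°E, 8.3 mi): east 8.3 sin 122° = 7.04, north 8.3 cos 122° = -4.40
Current position: (7.04, -4.40). Target: (-6.6, -20.9). Remaining: Δeast = -13.64, Δnorth = -16.50.
Bearing = atan2(-13.64, -16.50) mod 360° = 219.57°; distance = √((-13.64)² + (-16.50)²) = 21.408 mi.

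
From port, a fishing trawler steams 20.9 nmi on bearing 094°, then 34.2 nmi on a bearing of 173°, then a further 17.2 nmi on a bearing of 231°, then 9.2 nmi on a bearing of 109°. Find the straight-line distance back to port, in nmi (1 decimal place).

53.3 nmi

Leg 1 (094°, 20.9 nmi): east 20.9 sin 94° = 20.85, north 20.9 cos 94° = -1.46
Leg 2 (173°, 34.2 nmi): east 34.2 sin 173° = 4.17, north 34.2 cos 173° = -33.95
Leg 3 (231°, 17.2 nmi): east 17.2 sin 231° = -13.37, north 17.2 cos 231° = -10.82
Leg 4 (109°, 9.2 nmi): east 9.2 sin 109° = 8.70, north 9.2 cos 109° = -3.00
Net: 20.35 east, -49.22 north. Distance = √((20.35)² + (-49.22)²) = 53.263 nmi.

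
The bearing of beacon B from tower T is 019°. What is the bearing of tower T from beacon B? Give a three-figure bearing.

199°

Back-bearing = 019° + 180° = 199°.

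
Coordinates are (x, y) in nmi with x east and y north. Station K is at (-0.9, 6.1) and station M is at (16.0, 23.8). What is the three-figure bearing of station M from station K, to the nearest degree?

044°

Δeast = 16.0 − -0.9 = 16.90; Δnorth = 23.8 − 6.1 = 17.70.
Bearing = atan2(Δeast, Δnorth) mod 360° = 43.68° ≈ 044°.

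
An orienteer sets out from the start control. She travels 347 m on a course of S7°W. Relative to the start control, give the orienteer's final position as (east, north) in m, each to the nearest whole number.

(-42, -344)

Leg 1 (S7°W, 347 m): east 347 sin 187° = -42.29, north 347 cos 187° = -344.41
Summing: -42.29 m east, -344.41 m north → (-42, -344).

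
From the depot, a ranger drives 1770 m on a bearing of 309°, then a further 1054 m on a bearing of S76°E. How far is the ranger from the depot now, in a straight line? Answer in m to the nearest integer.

929 m

Leg 1 (309°, 1770 m): east 1770 sin 309° = -1375.55, north 1770 cos 309° = 1113.90
Leg 2 (S76°E, 1054 m): east 1054 sin 104° = 1022.69, north 1054 cos 104° = -254.99
Net: -352.86 east, 858.91 north. Distance = √((-352.86)² + (858.91)²) = 928.567 m.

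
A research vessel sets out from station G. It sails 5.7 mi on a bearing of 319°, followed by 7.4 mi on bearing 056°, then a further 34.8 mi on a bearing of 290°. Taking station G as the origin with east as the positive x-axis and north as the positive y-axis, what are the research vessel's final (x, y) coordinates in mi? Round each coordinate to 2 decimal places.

(-30.31, 20.34)

Leg 1 (319°, 5.7 mi): east 5.7 sin 319° = -3.74, north 5.7 cos 319° = 4.30
Leg 2 (056°, 7.4 mi): east 7.4 sin 56° = 6.13, north 7.4 cos 56° = 4.14
Leg 3 (290°, 34.8 mi): east 34.8 sin 290° = -32.70, north 34.8 cos 290° = 11.90
Summing: -30.31 mi east, 20.34 mi north → (-30.31, 20.34).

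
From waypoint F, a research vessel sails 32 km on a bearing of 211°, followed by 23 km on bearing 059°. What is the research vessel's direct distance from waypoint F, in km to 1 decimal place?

Leg 1 (211°, 32 km): east 32 sin 211° = -16.48, north 32 cos 211° = -27.43
Leg 2 (059°, 23 km): east 23 sin 59° = 19.71, north 23 cos 59° = 11.85
Net: 3.23 east, -15.58 north. Distance = √((3.23)² + (-15.58)²) = 15.915 km.

15.9 km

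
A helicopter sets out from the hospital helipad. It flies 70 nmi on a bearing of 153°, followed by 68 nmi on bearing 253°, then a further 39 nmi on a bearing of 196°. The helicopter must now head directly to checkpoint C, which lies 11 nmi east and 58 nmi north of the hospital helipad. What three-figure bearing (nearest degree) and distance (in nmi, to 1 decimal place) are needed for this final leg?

Leg 1 (153°, 70 nmi): east 70 sin 153° = 31.78, north 70 cos 153° = -62.37
Leg 2 (253°, 68 nmi): east 68 sin 253° = -65.03, north 68 cos 253° = -19.88
Leg 3 (196°, 39 nmi): east 39 sin 196° = -10.75, north 39 cos 196° = -37.49
Current position: (-44.00, -119.74). Target: (11, 58). Remaining: Δeast = 55.00, Δnorth = 177.74.
Bearing = atan2(55.00, 177.74) mod 360° = 17.19°; distance = √((55.00)² + (177.74)²) = 186.056 nmi.

017°, 186.1 nmi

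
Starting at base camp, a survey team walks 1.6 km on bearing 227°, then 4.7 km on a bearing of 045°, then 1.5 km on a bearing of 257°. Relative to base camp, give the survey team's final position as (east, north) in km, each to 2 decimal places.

Leg 1 (227°, 1.6 km): east 1.6 sin 227° = -1.17, north 1.6 cos 227° = -1.09
Leg 2 (045°, 4.7 km): east 4.7 sin 45° = 3.32, north 4.7 cos 45° = 3.32
Leg 3 (257°, 1.5 km): east 1.5 sin 257° = -1.46, north 1.5 cos 257° = -0.34
Summing: 0.69 km east, 1.89 km north → (0.69, 1.89).

(0.69, 1.89)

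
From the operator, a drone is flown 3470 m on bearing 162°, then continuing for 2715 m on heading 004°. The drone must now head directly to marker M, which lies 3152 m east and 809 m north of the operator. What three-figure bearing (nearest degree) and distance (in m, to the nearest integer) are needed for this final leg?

053°, 2353 m

Leg 1 (162°, 3470 m): east 3470 sin 162° = 1072.29, north 3470 cos 162° = -3300.17
Leg 2 (004°, 2715 m): east 2715 sin 4° = 189.39, north 2715 cos 4° = 2708.39
Current position: (1261.68, -591.78). Target: (3152, 809). Remaining: Δeast = 1890.32, Δnorth = 1400.78.
Bearing = atan2(1890.32, 1400.78) mod 360° = 53.46°; distance = √((1890.32)² + (1400.78)²) = 2352.765 m.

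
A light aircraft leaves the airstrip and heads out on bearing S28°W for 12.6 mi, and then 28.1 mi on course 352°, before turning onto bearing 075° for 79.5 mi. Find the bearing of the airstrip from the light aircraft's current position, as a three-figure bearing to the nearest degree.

241°

Leg 1 (S28°W, 12.6 mi): east 12.6 sin 208° = -5.92, north 12.6 cos 208° = -11.13
Leg 2 (352°, 28.1 mi): east 28.1 sin 352° = -3.91, north 28.1 cos 352° = 27.83
Leg 3 (075°, 79.5 mi): east 79.5 sin 75° = 76.79, north 79.5 cos 75° = 20.58
Net displacement: 66.96 east, 37.28 north. Direction back to start is (-66.96, -37.28): bearing = atan2(-66.96, -37.28) mod 360° = 240.90° ≈ 241°.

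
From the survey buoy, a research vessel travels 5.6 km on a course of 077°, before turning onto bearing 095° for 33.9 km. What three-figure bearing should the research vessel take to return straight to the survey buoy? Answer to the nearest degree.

272°

Leg 1 (077°, 5.6 km): east 5.6 sin 77° = 5.46, north 5.6 cos 77° = 1.26
Leg 2 (095°, 33.9 km): east 33.9 sin 95° = 33.77, north 33.9 cos 95° = -2.95
Net displacement: 39.23 east, -1.69 north. Direction back to start is (-39.23, 1.69): bearing = atan2(-39.23, 1.69) mod 360° = 272.47° ≈ 272°.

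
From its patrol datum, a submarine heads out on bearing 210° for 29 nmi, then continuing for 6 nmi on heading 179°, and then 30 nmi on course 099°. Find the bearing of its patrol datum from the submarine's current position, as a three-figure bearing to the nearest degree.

Leg 1 (210°, 29 nmi): east 29 sin 210° = -14.50, north 29 cos 210° = -25.11
Leg 2 (179°, 6 nmi): east 6 sin 179° = 0.10, north 6 cos 179° = -6.00
Leg 3 (099°, 30 nmi): east 30 sin 99° = 29.63, north 30 cos 99° = -4.69
Net displacement: 15.24 east, -35.81 north. Direction back to start is (-15.24, 35.81): bearing = atan2(-15.24, 35.81) mod 360° = 336.95° ≈ 337°.

337°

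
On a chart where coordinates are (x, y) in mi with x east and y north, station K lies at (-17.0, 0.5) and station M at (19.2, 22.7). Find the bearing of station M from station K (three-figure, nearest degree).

058°

Δeast = 19.2 − -17.0 = 36.20; Δnorth = 22.7 − 0.5 = 22.20.
Bearing = atan2(Δeast, Δnorth) mod 360° = 58.48° ≈ 058°.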